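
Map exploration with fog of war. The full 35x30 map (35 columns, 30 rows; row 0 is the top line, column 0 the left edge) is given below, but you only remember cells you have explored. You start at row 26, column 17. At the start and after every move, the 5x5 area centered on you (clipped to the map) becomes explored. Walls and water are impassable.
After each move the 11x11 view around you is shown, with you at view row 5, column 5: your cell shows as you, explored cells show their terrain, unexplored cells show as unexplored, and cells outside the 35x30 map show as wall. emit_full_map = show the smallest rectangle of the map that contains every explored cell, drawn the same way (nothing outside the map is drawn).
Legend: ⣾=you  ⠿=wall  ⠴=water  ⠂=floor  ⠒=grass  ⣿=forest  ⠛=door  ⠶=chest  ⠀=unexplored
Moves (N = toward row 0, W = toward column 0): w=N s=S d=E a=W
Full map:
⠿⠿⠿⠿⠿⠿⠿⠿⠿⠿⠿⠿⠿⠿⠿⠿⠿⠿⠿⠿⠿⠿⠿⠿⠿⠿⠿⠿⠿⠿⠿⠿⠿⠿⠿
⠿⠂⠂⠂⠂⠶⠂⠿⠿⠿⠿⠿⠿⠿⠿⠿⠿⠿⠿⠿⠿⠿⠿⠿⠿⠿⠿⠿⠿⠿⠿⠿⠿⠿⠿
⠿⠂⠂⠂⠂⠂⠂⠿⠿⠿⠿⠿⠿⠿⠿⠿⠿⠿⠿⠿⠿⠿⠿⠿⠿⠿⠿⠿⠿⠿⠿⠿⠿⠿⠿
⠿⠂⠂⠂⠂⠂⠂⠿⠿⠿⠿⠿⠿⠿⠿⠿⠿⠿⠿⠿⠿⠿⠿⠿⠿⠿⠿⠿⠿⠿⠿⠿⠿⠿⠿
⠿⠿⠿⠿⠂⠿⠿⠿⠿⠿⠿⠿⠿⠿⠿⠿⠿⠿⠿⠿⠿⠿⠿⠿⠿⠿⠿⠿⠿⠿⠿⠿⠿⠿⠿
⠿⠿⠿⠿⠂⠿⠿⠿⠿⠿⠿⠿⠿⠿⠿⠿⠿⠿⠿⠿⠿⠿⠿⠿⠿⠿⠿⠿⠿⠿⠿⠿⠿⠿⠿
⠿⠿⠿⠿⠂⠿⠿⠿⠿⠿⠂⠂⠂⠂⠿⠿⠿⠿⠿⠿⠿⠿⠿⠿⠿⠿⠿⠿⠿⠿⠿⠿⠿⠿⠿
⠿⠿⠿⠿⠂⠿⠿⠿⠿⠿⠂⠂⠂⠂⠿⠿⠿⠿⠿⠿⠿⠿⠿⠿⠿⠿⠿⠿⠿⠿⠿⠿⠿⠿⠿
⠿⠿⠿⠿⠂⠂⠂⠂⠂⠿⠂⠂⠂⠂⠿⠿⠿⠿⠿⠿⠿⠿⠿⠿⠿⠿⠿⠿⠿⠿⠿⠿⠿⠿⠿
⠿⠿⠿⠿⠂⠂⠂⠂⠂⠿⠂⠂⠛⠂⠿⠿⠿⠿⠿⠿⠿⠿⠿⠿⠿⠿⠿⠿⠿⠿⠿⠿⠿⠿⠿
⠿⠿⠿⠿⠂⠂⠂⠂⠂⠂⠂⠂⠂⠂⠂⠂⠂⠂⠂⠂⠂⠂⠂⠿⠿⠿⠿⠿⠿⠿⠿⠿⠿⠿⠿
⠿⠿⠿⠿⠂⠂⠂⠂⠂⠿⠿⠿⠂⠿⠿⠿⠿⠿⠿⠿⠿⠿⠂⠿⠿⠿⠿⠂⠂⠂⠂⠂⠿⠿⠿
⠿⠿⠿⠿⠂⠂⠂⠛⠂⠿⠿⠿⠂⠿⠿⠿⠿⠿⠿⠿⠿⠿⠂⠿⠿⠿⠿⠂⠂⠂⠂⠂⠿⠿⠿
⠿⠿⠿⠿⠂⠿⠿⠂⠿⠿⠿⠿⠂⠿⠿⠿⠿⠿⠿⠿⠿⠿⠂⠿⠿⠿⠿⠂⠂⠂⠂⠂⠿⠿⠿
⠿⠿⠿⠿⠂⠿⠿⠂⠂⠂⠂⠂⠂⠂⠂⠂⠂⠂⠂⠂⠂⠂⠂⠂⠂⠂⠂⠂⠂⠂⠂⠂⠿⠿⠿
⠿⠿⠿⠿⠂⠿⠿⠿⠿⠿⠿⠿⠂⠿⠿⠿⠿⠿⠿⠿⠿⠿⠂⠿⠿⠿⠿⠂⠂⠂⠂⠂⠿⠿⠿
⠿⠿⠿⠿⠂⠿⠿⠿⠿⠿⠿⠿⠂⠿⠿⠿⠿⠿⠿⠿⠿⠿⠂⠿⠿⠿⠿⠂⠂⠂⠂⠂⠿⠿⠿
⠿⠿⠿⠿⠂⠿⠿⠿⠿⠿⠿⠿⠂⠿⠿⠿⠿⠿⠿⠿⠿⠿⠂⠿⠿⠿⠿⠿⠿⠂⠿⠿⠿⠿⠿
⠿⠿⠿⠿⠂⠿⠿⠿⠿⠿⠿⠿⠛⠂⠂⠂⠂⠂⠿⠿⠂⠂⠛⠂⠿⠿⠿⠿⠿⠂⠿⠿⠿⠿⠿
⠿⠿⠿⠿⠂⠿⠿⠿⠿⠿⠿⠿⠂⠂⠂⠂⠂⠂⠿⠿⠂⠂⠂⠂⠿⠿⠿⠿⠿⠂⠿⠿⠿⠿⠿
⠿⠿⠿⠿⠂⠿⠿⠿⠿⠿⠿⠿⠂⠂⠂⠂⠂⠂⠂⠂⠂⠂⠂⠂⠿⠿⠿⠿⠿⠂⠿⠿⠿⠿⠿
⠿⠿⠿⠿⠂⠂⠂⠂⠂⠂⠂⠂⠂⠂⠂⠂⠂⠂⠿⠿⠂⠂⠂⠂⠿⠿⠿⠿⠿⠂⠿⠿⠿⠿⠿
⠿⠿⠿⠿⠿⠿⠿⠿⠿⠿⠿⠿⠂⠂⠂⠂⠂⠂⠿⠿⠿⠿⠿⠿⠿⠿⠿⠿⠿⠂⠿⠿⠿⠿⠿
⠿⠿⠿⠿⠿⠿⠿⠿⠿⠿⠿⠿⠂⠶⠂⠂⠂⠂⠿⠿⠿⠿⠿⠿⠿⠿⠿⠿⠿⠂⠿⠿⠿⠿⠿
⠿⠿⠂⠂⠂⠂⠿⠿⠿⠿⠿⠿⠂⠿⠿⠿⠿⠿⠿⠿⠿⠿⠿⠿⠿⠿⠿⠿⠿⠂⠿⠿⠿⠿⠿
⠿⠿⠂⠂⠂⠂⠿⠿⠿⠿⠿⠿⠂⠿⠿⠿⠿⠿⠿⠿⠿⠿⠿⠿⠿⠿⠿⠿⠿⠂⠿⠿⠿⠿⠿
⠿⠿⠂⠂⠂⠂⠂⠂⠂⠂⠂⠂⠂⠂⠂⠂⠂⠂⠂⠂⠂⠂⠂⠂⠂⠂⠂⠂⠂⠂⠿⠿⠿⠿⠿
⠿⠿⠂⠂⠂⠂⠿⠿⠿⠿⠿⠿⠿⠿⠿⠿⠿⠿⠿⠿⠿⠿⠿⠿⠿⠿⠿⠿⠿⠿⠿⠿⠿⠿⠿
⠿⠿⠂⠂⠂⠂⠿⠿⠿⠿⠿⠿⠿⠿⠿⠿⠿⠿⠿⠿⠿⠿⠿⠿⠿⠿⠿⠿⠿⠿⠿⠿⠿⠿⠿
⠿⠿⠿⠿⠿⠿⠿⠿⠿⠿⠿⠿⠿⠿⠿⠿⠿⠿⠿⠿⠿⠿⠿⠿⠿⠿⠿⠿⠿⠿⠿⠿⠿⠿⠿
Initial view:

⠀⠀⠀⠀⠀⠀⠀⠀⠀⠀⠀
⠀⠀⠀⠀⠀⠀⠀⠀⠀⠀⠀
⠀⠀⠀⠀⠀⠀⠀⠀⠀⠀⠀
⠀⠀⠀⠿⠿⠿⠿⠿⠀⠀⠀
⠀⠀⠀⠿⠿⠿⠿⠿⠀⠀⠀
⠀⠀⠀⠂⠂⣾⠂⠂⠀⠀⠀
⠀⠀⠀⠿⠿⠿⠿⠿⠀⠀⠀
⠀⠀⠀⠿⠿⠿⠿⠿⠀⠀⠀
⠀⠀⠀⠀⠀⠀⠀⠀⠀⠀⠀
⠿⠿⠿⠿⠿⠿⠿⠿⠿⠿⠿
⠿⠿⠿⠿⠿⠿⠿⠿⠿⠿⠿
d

⠀⠀⠀⠀⠀⠀⠀⠀⠀⠀⠀
⠀⠀⠀⠀⠀⠀⠀⠀⠀⠀⠀
⠀⠀⠀⠀⠀⠀⠀⠀⠀⠀⠀
⠀⠀⠿⠿⠿⠿⠿⠿⠀⠀⠀
⠀⠀⠿⠿⠿⠿⠿⠿⠀⠀⠀
⠀⠀⠂⠂⠂⣾⠂⠂⠀⠀⠀
⠀⠀⠿⠿⠿⠿⠿⠿⠀⠀⠀
⠀⠀⠿⠿⠿⠿⠿⠿⠀⠀⠀
⠀⠀⠀⠀⠀⠀⠀⠀⠀⠀⠀
⠿⠿⠿⠿⠿⠿⠿⠿⠿⠿⠿
⠿⠿⠿⠿⠿⠿⠿⠿⠿⠿⠿

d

⠀⠀⠀⠀⠀⠀⠀⠀⠀⠀⠀
⠀⠀⠀⠀⠀⠀⠀⠀⠀⠀⠀
⠀⠀⠀⠀⠀⠀⠀⠀⠀⠀⠀
⠀⠿⠿⠿⠿⠿⠿⠿⠀⠀⠀
⠀⠿⠿⠿⠿⠿⠿⠿⠀⠀⠀
⠀⠂⠂⠂⠂⣾⠂⠂⠀⠀⠀
⠀⠿⠿⠿⠿⠿⠿⠿⠀⠀⠀
⠀⠿⠿⠿⠿⠿⠿⠿⠀⠀⠀
⠀⠀⠀⠀⠀⠀⠀⠀⠀⠀⠀
⠿⠿⠿⠿⠿⠿⠿⠿⠿⠿⠿
⠿⠿⠿⠿⠿⠿⠿⠿⠿⠿⠿

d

⠀⠀⠀⠀⠀⠀⠀⠀⠀⠀⠀
⠀⠀⠀⠀⠀⠀⠀⠀⠀⠀⠀
⠀⠀⠀⠀⠀⠀⠀⠀⠀⠀⠀
⠿⠿⠿⠿⠿⠿⠿⠿⠀⠀⠀
⠿⠿⠿⠿⠿⠿⠿⠿⠀⠀⠀
⠂⠂⠂⠂⠂⣾⠂⠂⠀⠀⠀
⠿⠿⠿⠿⠿⠿⠿⠿⠀⠀⠀
⠿⠿⠿⠿⠿⠿⠿⠿⠀⠀⠀
⠀⠀⠀⠀⠀⠀⠀⠀⠀⠀⠀
⠿⠿⠿⠿⠿⠿⠿⠿⠿⠿⠿
⠿⠿⠿⠿⠿⠿⠿⠿⠿⠿⠿

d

⠀⠀⠀⠀⠀⠀⠀⠀⠀⠀⠀
⠀⠀⠀⠀⠀⠀⠀⠀⠀⠀⠀
⠀⠀⠀⠀⠀⠀⠀⠀⠀⠀⠀
⠿⠿⠿⠿⠿⠿⠿⠿⠀⠀⠀
⠿⠿⠿⠿⠿⠿⠿⠿⠀⠀⠀
⠂⠂⠂⠂⠂⣾⠂⠂⠀⠀⠀
⠿⠿⠿⠿⠿⠿⠿⠿⠀⠀⠀
⠿⠿⠿⠿⠿⠿⠿⠿⠀⠀⠀
⠀⠀⠀⠀⠀⠀⠀⠀⠀⠀⠀
⠿⠿⠿⠿⠿⠿⠿⠿⠿⠿⠿
⠿⠿⠿⠿⠿⠿⠿⠿⠿⠿⠿


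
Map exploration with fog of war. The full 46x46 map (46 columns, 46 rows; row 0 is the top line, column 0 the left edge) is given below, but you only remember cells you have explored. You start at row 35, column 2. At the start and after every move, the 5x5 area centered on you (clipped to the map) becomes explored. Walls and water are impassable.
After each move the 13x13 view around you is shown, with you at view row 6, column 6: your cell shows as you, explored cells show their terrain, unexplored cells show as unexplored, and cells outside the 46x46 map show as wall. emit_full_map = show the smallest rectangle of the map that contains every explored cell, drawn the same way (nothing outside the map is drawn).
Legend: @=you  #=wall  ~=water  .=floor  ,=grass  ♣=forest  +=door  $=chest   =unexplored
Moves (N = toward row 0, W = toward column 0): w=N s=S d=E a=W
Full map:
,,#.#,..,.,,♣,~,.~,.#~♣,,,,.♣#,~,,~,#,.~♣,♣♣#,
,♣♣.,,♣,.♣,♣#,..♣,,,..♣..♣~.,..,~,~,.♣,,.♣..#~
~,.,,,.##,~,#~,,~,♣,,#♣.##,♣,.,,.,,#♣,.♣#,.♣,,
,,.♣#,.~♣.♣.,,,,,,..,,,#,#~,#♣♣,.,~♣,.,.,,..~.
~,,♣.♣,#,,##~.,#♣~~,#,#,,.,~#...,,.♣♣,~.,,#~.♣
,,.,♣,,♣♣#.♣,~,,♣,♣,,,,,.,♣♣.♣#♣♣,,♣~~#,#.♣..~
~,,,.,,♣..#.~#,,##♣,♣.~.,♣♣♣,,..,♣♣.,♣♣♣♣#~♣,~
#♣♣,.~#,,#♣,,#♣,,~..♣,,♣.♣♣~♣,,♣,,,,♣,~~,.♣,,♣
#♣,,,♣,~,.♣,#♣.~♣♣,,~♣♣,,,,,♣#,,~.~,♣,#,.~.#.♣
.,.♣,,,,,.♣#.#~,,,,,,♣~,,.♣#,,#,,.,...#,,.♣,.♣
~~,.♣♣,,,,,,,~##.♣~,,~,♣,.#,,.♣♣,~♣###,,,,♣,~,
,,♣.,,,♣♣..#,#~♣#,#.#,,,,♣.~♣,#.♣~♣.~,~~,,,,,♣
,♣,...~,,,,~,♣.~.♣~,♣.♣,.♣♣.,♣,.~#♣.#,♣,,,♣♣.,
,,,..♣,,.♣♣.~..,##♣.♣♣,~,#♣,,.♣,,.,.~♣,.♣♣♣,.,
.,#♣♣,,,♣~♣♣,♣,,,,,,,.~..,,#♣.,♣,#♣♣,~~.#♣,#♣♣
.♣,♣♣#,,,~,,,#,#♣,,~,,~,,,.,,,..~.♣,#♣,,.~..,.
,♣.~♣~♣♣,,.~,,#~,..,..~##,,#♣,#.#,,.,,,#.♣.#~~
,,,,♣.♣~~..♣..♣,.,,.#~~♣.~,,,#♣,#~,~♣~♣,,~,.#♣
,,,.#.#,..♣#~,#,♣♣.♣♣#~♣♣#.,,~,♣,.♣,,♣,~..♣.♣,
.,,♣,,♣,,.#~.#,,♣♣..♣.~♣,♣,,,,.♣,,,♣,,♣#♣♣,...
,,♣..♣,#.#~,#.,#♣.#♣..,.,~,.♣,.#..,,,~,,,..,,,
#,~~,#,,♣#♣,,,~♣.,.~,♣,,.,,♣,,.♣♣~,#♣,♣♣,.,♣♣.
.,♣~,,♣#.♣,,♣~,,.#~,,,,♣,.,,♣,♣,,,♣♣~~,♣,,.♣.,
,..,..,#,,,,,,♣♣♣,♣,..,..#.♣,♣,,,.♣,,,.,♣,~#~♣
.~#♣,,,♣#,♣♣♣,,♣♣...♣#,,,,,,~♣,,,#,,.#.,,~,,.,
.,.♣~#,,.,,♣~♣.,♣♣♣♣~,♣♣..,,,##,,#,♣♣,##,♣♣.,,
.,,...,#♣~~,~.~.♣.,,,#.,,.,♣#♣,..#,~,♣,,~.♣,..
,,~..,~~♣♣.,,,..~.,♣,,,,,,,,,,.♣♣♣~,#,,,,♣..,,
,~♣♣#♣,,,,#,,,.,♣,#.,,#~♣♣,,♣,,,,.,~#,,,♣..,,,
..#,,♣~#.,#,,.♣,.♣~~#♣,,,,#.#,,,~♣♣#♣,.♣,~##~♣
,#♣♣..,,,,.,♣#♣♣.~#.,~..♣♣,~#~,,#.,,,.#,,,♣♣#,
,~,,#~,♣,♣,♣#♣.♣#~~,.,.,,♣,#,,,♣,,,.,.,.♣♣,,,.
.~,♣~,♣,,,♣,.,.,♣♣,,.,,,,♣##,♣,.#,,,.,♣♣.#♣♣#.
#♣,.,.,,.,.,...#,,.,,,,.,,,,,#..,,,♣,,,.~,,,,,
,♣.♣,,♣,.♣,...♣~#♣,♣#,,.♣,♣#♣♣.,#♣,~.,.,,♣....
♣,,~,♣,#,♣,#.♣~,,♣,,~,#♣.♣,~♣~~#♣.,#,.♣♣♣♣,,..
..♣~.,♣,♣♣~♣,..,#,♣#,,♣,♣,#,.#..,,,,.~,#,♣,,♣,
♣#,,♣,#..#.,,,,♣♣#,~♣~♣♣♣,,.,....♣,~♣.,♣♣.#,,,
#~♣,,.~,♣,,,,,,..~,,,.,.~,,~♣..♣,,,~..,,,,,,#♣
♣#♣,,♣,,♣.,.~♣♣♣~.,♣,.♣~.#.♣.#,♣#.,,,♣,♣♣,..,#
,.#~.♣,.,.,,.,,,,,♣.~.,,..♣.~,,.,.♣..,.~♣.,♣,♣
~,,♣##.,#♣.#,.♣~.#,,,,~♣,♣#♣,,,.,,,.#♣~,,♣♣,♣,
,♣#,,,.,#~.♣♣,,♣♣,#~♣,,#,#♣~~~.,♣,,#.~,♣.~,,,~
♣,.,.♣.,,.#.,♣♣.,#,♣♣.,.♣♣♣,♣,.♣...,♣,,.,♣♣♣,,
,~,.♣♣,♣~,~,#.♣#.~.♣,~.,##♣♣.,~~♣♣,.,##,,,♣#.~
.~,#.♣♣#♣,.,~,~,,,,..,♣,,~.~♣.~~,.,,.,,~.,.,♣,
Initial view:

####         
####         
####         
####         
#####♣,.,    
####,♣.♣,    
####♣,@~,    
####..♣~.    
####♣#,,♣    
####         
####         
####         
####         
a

#####        
#####        
#####        
#####        
######♣,.,   
#####,♣.♣,   
#####♣@,~,   
#####..♣~.   
#####♣#,,♣   
#####        
#####        
#####        
#####        

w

#####        
#####        
#####        
#####        
#####.~,♣    
######♣,.,   
#####,@.♣,   
#####♣,,~,   
#####..♣~.   
#####♣#,,♣   
#####        
#####        
#####        

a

######       
######       
######       
######       
######.~,♣   
#######♣,.,  
######@♣.♣,  
######♣,,~,  
######..♣~.  
######♣#,,♣  
######       
######       
######       

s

######       
######       
######       
######.~,♣   
#######♣,.,  
######,♣.♣,  
######@,,~,  
######..♣~.  
######♣#,,♣  
######       
######       
######       
######       

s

######       
######       
######.~,♣   
#######♣,.,  
######,♣.♣,  
######♣,,~,  
######@.♣~.  
######♣#,,♣  
#######~♣    
######       
######       
######       
######       

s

######       
######.~,♣   
#######♣,.,  
######,♣.♣,  
######♣,,~,  
######..♣~.  
######@#,,♣  
#######~♣    
######♣#♣    
######       
######       
######       
######       

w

######       
######       
######.~,♣   
#######♣,.,  
######,♣.♣,  
######♣,,~,  
######@.♣~.  
######♣#,,♣  
#######~♣    
######♣#♣    
######       
######       
######       

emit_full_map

.~,♣ 
#♣,.,
,♣.♣,
♣,,~,
@.♣~.
♣#,,♣
#~♣  
♣#♣  

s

######       
######.~,♣   
#######♣,.,  
######,♣.♣,  
######♣,,~,  
######..♣~.  
######@#,,♣  
#######~♣    
######♣#♣    
######       
######       
######       
######       

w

######       
######       
######.~,♣   
#######♣,.,  
######,♣.♣,  
######♣,,~,  
######@.♣~.  
######♣#,,♣  
#######~♣    
######♣#♣    
######       
######       
######       

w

######       
######       
######       
######.~,♣   
#######♣,.,  
######,♣.♣,  
######@,,~,  
######..♣~.  
######♣#,,♣  
#######~♣    
######♣#♣    
######       
######       


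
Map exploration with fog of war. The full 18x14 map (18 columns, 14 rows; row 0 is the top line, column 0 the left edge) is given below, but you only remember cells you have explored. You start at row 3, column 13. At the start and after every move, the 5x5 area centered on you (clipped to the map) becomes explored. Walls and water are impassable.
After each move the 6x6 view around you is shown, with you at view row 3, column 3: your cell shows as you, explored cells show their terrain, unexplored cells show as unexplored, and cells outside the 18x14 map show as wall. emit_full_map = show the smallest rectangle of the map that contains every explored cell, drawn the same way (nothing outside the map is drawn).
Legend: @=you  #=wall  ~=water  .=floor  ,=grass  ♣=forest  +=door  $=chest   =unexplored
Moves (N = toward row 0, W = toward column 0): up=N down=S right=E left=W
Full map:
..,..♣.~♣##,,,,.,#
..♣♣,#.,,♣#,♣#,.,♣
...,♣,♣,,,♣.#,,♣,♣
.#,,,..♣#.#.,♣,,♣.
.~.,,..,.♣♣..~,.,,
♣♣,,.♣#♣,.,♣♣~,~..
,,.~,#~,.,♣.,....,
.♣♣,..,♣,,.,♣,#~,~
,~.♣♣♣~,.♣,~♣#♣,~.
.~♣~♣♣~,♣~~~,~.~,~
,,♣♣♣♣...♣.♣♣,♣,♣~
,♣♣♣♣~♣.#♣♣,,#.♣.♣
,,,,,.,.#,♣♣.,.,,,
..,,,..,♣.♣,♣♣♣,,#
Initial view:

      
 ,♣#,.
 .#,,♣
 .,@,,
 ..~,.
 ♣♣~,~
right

      
,♣#,.,
.#,,♣,
.,♣@,♣
..~,.,
♣♣~,~.

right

      
♣#,.,♣
#,,♣,♣
,♣,@♣.
.~,.,,
♣~,~..

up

######
 ,,.,#
♣#,.,♣
#,,@,♣
,♣,,♣.
.~,.,,

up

######
######
 ,,.,#
♣#,@,♣
#,,♣,♣
,♣,,♣.

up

######
######
######
 ,,@,#
♣#,.,♣
#,,♣,♣

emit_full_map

  ,,@,#
,♣#,.,♣
.#,,♣,♣
.,♣,,♣.
..~,.,,
♣♣~,~..

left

######
######
######
 ,,@.,
,♣#,.,
.#,,♣,

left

######
######
######
 ,,@,.
 ,♣#,.
 .#,,♣

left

######
######
######
 #,@,,
 #,♣#,
 ♣.#,,

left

######
######
######
 ##@,,
 ♣#,♣#
 ,♣.#,

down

######
######
 ##,,,
 ♣#@♣#
 ,♣.#,
 .#.,♣

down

######
 ##,,,
 ♣#,♣#
 ,♣@#,
 .#.,♣
 ♣♣..~

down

 ##,,,
 ♣#,♣#
 ,♣.#,
 .#@,♣
 ♣♣..~
 .,♣♣~

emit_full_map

##,,,,.,#
♣#,♣#,.,♣
,♣.#,,♣,♣
.#@,♣,,♣.
♣♣..~,.,,
.,♣♣~,~..

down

 ♣#,♣#
 ,♣.#,
 .#.,♣
 ♣♣@.~
 .,♣♣~
 ,♣.,.

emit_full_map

##,,,,.,#
♣#,♣#,.,♣
,♣.#,,♣,♣
.#.,♣,,♣.
♣♣@.~,.,,
.,♣♣~,~..
,♣.,.    


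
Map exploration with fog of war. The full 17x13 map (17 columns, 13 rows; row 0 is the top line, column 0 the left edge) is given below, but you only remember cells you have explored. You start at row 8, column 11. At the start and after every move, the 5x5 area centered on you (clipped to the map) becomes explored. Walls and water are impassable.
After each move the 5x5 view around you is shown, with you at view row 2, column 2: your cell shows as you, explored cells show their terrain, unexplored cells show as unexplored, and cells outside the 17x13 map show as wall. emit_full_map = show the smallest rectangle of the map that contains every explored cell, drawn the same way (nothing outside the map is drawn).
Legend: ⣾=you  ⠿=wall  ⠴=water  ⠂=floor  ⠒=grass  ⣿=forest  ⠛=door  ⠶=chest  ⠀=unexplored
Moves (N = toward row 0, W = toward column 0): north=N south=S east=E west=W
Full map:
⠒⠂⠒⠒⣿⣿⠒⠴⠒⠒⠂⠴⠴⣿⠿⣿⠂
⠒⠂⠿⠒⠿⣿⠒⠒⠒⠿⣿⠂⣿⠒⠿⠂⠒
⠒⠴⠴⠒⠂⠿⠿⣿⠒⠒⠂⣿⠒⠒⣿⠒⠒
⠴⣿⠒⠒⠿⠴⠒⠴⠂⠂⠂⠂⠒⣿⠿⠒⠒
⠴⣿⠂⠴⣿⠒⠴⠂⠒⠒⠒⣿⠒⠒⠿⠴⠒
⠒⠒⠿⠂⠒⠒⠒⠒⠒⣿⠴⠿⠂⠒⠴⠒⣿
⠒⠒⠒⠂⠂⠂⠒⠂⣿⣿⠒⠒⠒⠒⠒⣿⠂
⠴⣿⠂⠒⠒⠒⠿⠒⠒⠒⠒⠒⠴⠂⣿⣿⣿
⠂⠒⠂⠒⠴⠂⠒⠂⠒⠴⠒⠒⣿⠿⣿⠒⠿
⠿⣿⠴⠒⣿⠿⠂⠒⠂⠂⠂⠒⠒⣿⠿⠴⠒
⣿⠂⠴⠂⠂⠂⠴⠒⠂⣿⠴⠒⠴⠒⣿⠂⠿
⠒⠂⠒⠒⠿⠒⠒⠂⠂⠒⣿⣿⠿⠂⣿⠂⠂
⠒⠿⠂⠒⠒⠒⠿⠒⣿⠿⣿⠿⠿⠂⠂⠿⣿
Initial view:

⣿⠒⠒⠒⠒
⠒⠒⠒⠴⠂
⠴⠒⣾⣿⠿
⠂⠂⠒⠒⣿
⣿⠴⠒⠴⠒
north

⣿⠴⠿⠂⠒
⣿⠒⠒⠒⠒
⠒⠒⣾⠴⠂
⠴⠒⠒⣿⠿
⠂⠂⠒⠒⣿

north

⠒⠒⣿⠒⠒
⣿⠴⠿⠂⠒
⣿⠒⣾⠒⠒
⠒⠒⠒⠴⠂
⠴⠒⠒⣿⠿

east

⠒⣿⠒⠒⠿
⠴⠿⠂⠒⠴
⠒⠒⣾⠒⠒
⠒⠒⠴⠂⣿
⠒⠒⣿⠿⣿

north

⠂⠂⠒⣿⠿
⠒⣿⠒⠒⠿
⠴⠿⣾⠒⠴
⠒⠒⠒⠒⠒
⠒⠒⠴⠂⣿

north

⠂⣿⠒⠒⣿
⠂⠂⠒⣿⠿
⠒⣿⣾⠒⠿
⠴⠿⠂⠒⠴
⠒⠒⠒⠒⠒

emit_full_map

⠀⠂⣿⠒⠒⣿
⠀⠂⠂⠒⣿⠿
⠒⠒⣿⣾⠒⠿
⣿⠴⠿⠂⠒⠴
⣿⠒⠒⠒⠒⠒
⠒⠒⠒⠴⠂⣿
⠴⠒⠒⣿⠿⣿
⠂⠂⠒⠒⣿⠀
⣿⠴⠒⠴⠒⠀

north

⣿⠂⣿⠒⠿
⠂⣿⠒⠒⣿
⠂⠂⣾⣿⠿
⠒⣿⠒⠒⠿
⠴⠿⠂⠒⠴

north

⠂⠴⠴⣿⠿
⣿⠂⣿⠒⠿
⠂⣿⣾⠒⣿
⠂⠂⠒⣿⠿
⠒⣿⠒⠒⠿

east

⠴⠴⣿⠿⣿
⠂⣿⠒⠿⠂
⣿⠒⣾⣿⠒
⠂⠒⣿⠿⠒
⣿⠒⠒⠿⠴

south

⠂⣿⠒⠿⠂
⣿⠒⠒⣿⠒
⠂⠒⣾⠿⠒
⣿⠒⠒⠿⠴
⠿⠂⠒⠴⠒

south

⣿⠒⠒⣿⠒
⠂⠒⣿⠿⠒
⣿⠒⣾⠿⠴
⠿⠂⠒⠴⠒
⠒⠒⠒⠒⣿

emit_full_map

⠀⠂⠴⠴⣿⠿⣿
⠀⣿⠂⣿⠒⠿⠂
⠀⠂⣿⠒⠒⣿⠒
⠀⠂⠂⠒⣿⠿⠒
⠒⠒⣿⠒⣾⠿⠴
⣿⠴⠿⠂⠒⠴⠒
⣿⠒⠒⠒⠒⠒⣿
⠒⠒⠒⠴⠂⣿⠀
⠴⠒⠒⣿⠿⣿⠀
⠂⠂⠒⠒⣿⠀⠀
⣿⠴⠒⠴⠒⠀⠀


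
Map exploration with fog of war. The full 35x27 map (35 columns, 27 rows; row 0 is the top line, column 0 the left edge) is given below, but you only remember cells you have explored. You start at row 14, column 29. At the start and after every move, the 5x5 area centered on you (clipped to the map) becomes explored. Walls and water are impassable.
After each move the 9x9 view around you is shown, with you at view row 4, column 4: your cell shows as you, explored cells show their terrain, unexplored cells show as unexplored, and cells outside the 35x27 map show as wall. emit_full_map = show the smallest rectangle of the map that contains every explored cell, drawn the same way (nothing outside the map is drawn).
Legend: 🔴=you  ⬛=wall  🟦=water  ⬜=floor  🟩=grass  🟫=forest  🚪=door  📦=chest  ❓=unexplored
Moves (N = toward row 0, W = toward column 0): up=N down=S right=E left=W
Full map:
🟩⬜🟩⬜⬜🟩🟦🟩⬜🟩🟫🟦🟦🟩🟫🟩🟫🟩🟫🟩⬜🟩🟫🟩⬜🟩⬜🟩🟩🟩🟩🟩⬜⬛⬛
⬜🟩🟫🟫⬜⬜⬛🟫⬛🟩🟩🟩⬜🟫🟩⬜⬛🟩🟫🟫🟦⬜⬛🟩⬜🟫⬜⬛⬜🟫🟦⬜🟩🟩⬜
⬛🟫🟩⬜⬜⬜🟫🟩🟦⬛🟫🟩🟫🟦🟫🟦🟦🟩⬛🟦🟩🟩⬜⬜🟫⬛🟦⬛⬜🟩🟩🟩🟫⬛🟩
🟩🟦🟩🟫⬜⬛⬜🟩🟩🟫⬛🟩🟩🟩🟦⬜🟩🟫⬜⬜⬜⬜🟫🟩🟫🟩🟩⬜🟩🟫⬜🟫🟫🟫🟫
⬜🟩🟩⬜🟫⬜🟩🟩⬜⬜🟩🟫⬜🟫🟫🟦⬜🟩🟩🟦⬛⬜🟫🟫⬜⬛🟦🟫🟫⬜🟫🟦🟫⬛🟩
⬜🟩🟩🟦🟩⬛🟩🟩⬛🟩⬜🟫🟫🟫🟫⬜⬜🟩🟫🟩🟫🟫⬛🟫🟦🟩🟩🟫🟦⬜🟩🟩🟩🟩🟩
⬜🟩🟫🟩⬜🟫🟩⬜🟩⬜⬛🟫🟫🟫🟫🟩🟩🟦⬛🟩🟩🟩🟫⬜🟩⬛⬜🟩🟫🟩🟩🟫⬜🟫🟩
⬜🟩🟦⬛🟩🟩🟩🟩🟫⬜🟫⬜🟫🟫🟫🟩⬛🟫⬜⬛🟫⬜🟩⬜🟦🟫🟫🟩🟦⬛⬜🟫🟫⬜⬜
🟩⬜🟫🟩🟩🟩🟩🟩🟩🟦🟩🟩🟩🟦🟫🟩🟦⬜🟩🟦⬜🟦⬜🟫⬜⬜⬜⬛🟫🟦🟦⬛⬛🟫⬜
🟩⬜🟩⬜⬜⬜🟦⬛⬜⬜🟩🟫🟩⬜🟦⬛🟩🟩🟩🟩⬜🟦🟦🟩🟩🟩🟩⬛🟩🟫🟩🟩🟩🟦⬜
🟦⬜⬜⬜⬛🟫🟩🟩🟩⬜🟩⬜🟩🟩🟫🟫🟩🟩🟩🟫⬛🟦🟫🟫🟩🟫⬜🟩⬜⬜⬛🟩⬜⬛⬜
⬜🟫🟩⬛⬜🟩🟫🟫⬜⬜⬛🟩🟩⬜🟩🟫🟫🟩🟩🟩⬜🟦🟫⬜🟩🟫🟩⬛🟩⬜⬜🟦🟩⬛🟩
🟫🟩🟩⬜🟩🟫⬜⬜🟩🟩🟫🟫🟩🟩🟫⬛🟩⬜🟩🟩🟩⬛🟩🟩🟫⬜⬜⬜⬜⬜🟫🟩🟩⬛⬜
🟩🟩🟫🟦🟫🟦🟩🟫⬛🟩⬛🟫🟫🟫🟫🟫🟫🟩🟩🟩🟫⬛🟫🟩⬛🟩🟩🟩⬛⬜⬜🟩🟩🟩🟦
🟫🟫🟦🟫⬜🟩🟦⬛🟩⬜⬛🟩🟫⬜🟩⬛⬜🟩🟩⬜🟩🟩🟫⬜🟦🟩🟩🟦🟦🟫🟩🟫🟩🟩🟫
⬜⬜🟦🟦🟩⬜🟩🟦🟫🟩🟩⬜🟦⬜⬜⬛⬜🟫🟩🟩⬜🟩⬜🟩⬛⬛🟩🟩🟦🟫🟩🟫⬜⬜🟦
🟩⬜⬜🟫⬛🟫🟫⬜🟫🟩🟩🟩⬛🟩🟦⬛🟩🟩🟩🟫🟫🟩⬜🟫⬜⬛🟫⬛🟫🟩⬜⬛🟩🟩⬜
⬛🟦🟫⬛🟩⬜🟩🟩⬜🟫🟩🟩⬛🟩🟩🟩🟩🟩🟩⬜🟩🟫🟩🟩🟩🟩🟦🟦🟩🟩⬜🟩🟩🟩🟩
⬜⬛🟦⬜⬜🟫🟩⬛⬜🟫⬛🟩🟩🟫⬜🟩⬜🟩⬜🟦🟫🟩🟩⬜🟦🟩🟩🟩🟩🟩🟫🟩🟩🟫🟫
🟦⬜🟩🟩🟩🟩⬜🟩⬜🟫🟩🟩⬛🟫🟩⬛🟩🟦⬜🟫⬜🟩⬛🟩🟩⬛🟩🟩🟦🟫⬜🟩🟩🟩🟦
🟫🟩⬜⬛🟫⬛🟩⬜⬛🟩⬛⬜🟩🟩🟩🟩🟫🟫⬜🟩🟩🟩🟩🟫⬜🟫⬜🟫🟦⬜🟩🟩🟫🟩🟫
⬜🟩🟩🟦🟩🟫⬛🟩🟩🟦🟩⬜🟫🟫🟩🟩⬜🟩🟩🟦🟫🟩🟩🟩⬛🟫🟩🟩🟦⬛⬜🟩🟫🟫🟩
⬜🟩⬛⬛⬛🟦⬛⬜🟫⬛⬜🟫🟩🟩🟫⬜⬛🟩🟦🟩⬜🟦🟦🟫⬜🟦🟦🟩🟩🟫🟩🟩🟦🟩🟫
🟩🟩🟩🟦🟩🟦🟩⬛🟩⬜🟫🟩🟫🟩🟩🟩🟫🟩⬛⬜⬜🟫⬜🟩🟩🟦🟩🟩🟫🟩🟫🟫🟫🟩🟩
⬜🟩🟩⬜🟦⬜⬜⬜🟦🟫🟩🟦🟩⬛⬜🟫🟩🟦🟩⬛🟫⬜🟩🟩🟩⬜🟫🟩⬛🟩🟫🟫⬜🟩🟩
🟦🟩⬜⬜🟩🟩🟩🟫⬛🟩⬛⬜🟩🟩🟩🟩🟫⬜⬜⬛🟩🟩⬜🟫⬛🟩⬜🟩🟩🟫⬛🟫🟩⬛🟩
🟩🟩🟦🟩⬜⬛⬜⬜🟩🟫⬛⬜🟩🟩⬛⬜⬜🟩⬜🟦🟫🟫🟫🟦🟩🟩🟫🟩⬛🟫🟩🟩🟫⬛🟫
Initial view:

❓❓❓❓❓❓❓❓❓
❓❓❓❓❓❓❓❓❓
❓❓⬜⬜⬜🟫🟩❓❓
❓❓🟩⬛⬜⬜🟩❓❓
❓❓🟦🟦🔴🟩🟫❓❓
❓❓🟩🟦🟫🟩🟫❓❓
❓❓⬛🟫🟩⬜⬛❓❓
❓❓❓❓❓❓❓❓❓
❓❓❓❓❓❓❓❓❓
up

❓❓❓❓❓❓❓❓❓
❓❓❓❓❓❓❓❓❓
❓❓⬛🟩⬜⬜🟦❓❓
❓❓⬜⬜⬜🟫🟩❓❓
❓❓🟩⬛🔴⬜🟩❓❓
❓❓🟦🟦🟫🟩🟫❓❓
❓❓🟩🟦🟫🟩🟫❓❓
❓❓⬛🟫🟩⬜⬛❓❓
❓❓❓❓❓❓❓❓❓

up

❓❓❓❓❓❓❓❓❓
❓❓❓❓❓❓❓❓❓
❓❓🟩⬜⬜⬛🟩❓❓
❓❓⬛🟩⬜⬜🟦❓❓
❓❓⬜⬜🔴🟫🟩❓❓
❓❓🟩⬛⬜⬜🟩❓❓
❓❓🟦🟦🟫🟩🟫❓❓
❓❓🟩🟦🟫🟩🟫❓❓
❓❓⬛🟫🟩⬜⬛❓❓

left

❓❓❓❓❓❓❓❓❓
❓❓❓❓❓❓❓❓❓
❓❓⬜🟩⬜⬜⬛🟩❓
❓❓🟩⬛🟩⬜⬜🟦❓
❓❓⬜⬜🔴⬜🟫🟩❓
❓❓🟩🟩⬛⬜⬜🟩❓
❓❓🟩🟦🟦🟫🟩🟫❓
❓❓❓🟩🟦🟫🟩🟫❓
❓❓❓⬛🟫🟩⬜⬛❓

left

❓❓❓❓❓❓❓❓❓
❓❓❓❓❓❓❓❓❓
❓❓🟫⬜🟩⬜⬜⬛🟩
❓❓🟫🟩⬛🟩⬜⬜🟦
❓❓⬜⬜🔴⬜⬜🟫🟩
❓❓🟩🟩🟩⬛⬜⬜🟩
❓❓🟩🟩🟦🟦🟫🟩🟫
❓❓❓❓🟩🟦🟫🟩🟫
❓❓❓❓⬛🟫🟩⬜⬛

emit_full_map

🟫⬜🟩⬜⬜⬛🟩
🟫🟩⬛🟩⬜⬜🟦
⬜⬜🔴⬜⬜🟫🟩
🟩🟩🟩⬛⬜⬜🟩
🟩🟩🟦🟦🟫🟩🟫
❓❓🟩🟦🟫🟩🟫
❓❓⬛🟫🟩⬜⬛

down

❓❓❓❓❓❓❓❓❓
❓❓🟫⬜🟩⬜⬜⬛🟩
❓❓🟫🟩⬛🟩⬜⬜🟦
❓❓⬜⬜⬜⬜⬜🟫🟩
❓❓🟩🟩🔴⬛⬜⬜🟩
❓❓🟩🟩🟦🟦🟫🟩🟫
❓❓⬛🟩🟩🟦🟫🟩🟫
❓❓❓❓⬛🟫🟩⬜⬛
❓❓❓❓❓❓❓❓❓

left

❓❓❓❓❓❓❓❓❓
❓❓❓🟫⬜🟩⬜⬜⬛
❓❓🟩🟫🟩⬛🟩⬜⬜
❓❓🟫⬜⬜⬜⬜⬜🟫
❓❓⬛🟩🔴🟩⬛⬜⬜
❓❓🟦🟩🟩🟦🟦🟫🟩
❓❓⬛⬛🟩🟩🟦🟫🟩
❓❓❓❓❓⬛🟫🟩⬜
❓❓❓❓❓❓❓❓❓

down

❓❓❓🟫⬜🟩⬜⬜⬛
❓❓🟩🟫🟩⬛🟩⬜⬜
❓❓🟫⬜⬜⬜⬜⬜🟫
❓❓⬛🟩🟩🟩⬛⬜⬜
❓❓🟦🟩🔴🟦🟦🟫🟩
❓❓⬛⬛🟩🟩🟦🟫🟩
❓❓⬜⬛🟫⬛🟫🟩⬜
❓❓❓❓❓❓❓❓❓
❓❓❓❓❓❓❓❓❓

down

❓❓🟩🟫🟩⬛🟩⬜⬜
❓❓🟫⬜⬜⬜⬜⬜🟫
❓❓⬛🟩🟩🟩⬛⬜⬜
❓❓🟦🟩🟩🟦🟦🟫🟩
❓❓⬛⬛🔴🟩🟦🟫🟩
❓❓⬜⬛🟫⬛🟫🟩⬜
❓❓🟩🟩🟦🟦🟩❓❓
❓❓❓❓❓❓❓❓❓
❓❓❓❓❓❓❓❓❓

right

❓🟩🟫🟩⬛🟩⬜⬜🟦
❓🟫⬜⬜⬜⬜⬜🟫🟩
❓⬛🟩🟩🟩⬛⬜⬜🟩
❓🟦🟩🟩🟦🟦🟫🟩🟫
❓⬛⬛🟩🔴🟦🟫🟩🟫
❓⬜⬛🟫⬛🟫🟩⬜⬛
❓🟩🟩🟦🟦🟩🟩❓❓
❓❓❓❓❓❓❓❓❓
❓❓❓❓❓❓❓❓❓

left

❓❓🟩🟫🟩⬛🟩⬜⬜
❓❓🟫⬜⬜⬜⬜⬜🟫
❓❓⬛🟩🟩🟩⬛⬜⬜
❓❓🟦🟩🟩🟦🟦🟫🟩
❓❓⬛⬛🔴🟩🟦🟫🟩
❓❓⬜⬛🟫⬛🟫🟩⬜
❓❓🟩🟩🟦🟦🟩🟩❓
❓❓❓❓❓❓❓❓❓
❓❓❓❓❓❓❓❓❓

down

❓❓🟫⬜⬜⬜⬜⬜🟫
❓❓⬛🟩🟩🟩⬛⬜⬜
❓❓🟦🟩🟩🟦🟦🟫🟩
❓❓⬛⬛🟩🟩🟦🟫🟩
❓❓⬜⬛🔴⬛🟫🟩⬜
❓❓🟩🟩🟦🟦🟩🟩❓
❓❓🟦🟩🟩🟩🟩❓❓
❓❓❓❓❓❓❓❓❓
❓❓❓❓❓❓❓❓❓

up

❓❓🟩🟫🟩⬛🟩⬜⬜
❓❓🟫⬜⬜⬜⬜⬜🟫
❓❓⬛🟩🟩🟩⬛⬜⬜
❓❓🟦🟩🟩🟦🟦🟫🟩
❓❓⬛⬛🔴🟩🟦🟫🟩
❓❓⬜⬛🟫⬛🟫🟩⬜
❓❓🟩🟩🟦🟦🟩🟩❓
❓❓🟦🟩🟩🟩🟩❓❓
❓❓❓❓❓❓❓❓❓

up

❓❓❓🟫⬜🟩⬜⬜⬛
❓❓🟩🟫🟩⬛🟩⬜⬜
❓❓🟫⬜⬜⬜⬜⬜🟫
❓❓⬛🟩🟩🟩⬛⬜⬜
❓❓🟦🟩🔴🟦🟦🟫🟩
❓❓⬛⬛🟩🟩🟦🟫🟩
❓❓⬜⬛🟫⬛🟫🟩⬜
❓❓🟩🟩🟦🟦🟩🟩❓
❓❓🟦🟩🟩🟩🟩❓❓

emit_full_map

❓🟫⬜🟩⬜⬜⬛🟩
🟩🟫🟩⬛🟩⬜⬜🟦
🟫⬜⬜⬜⬜⬜🟫🟩
⬛🟩🟩🟩⬛⬜⬜🟩
🟦🟩🔴🟦🟦🟫🟩🟫
⬛⬛🟩🟩🟦🟫🟩🟫
⬜⬛🟫⬛🟫🟩⬜⬛
🟩🟩🟦🟦🟩🟩❓❓
🟦🟩🟩🟩🟩❓❓❓

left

❓❓❓❓🟫⬜🟩⬜⬜
❓❓❓🟩🟫🟩⬛🟩⬜
❓❓🟩🟫⬜⬜⬜⬜⬜
❓❓🟩⬛🟩🟩🟩⬛⬜
❓❓⬜🟦🔴🟩🟦🟦🟫
❓❓🟩⬛⬛🟩🟩🟦🟫
❓❓🟫⬜⬛🟫⬛🟫🟩
❓❓❓🟩🟩🟦🟦🟩🟩
❓❓❓🟦🟩🟩🟩🟩❓

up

❓❓❓❓❓❓❓❓❓
❓❓❓❓🟫⬜🟩⬜⬜
❓❓⬜🟩🟫🟩⬛🟩⬜
❓❓🟩🟫⬜⬜⬜⬜⬜
❓❓🟩⬛🔴🟩🟩⬛⬜
❓❓⬜🟦🟩🟩🟦🟦🟫
❓❓🟩⬛⬛🟩🟩🟦🟫
❓❓🟫⬜⬛🟫⬛🟫🟩
❓❓❓🟩🟩🟦🟦🟩🟩

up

❓❓❓❓❓❓❓❓❓
❓❓❓❓❓❓❓❓❓
❓❓🟫🟩🟫⬜🟩⬜⬜
❓❓⬜🟩🟫🟩⬛🟩⬜
❓❓🟩🟫🔴⬜⬜⬜⬜
❓❓🟩⬛🟩🟩🟩⬛⬜
❓❓⬜🟦🟩🟩🟦🟦🟫
❓❓🟩⬛⬛🟩🟩🟦🟫
❓❓🟫⬜⬛🟫⬛🟫🟩

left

❓❓❓❓❓❓❓❓❓
❓❓❓❓❓❓❓❓❓
❓❓🟫🟫🟩🟫⬜🟩⬜
❓❓🟫⬜🟩🟫🟩⬛🟩
❓❓🟩🟩🔴⬜⬜⬜⬜
❓❓🟫🟩⬛🟩🟩🟩⬛
❓❓🟫⬜🟦🟩🟩🟦🟦
❓❓❓🟩⬛⬛🟩🟩🟦
❓❓❓🟫⬜⬛🟫⬛🟫

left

❓❓❓❓❓❓❓❓❓
❓❓❓❓❓❓❓❓❓
❓❓🟦🟫🟫🟩🟫⬜🟩
❓❓🟦🟫⬜🟩🟫🟩⬛
❓❓⬛🟩🔴🟫⬜⬜⬜
❓❓⬛🟫🟩⬛🟩🟩🟩
❓❓🟩🟫⬜🟦🟩🟩🟦
❓❓❓❓🟩⬛⬛🟩🟩
❓❓❓❓🟫⬜⬛🟫⬛

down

❓❓❓❓❓❓❓❓❓
❓❓🟦🟫🟫🟩🟫⬜🟩
❓❓🟦🟫⬜🟩🟫🟩⬛
❓❓⬛🟩🟩🟫⬜⬜⬜
❓❓⬛🟫🔴⬛🟩🟩🟩
❓❓🟩🟫⬜🟦🟩🟩🟦
❓❓🟩⬜🟩⬛⬛🟩🟩
❓❓❓❓🟫⬜⬛🟫⬛
❓❓❓❓❓🟩🟩🟦🟦

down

❓❓🟦🟫🟫🟩🟫⬜🟩
❓❓🟦🟫⬜🟩🟫🟩⬛
❓❓⬛🟩🟩🟫⬜⬜⬜
❓❓⬛🟫🟩⬛🟩🟩🟩
❓❓🟩🟫🔴🟦🟩🟩🟦
❓❓🟩⬜🟩⬛⬛🟩🟩
❓❓🟩⬜🟫⬜⬛🟫⬛
❓❓❓❓❓🟩🟩🟦🟦
❓❓❓❓❓🟦🟩🟩🟩

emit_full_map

🟦🟫🟫🟩🟫⬜🟩⬜⬜⬛🟩
🟦🟫⬜🟩🟫🟩⬛🟩⬜⬜🟦
⬛🟩🟩🟫⬜⬜⬜⬜⬜🟫🟩
⬛🟫🟩⬛🟩🟩🟩⬛⬜⬜🟩
🟩🟫🔴🟦🟩🟩🟦🟦🟫🟩🟫
🟩⬜🟩⬛⬛🟩🟩🟦🟫🟩🟫
🟩⬜🟫⬜⬛🟫⬛🟫🟩⬜⬛
❓❓❓🟩🟩🟦🟦🟩🟩❓❓
❓❓❓🟦🟩🟩🟩🟩❓❓❓

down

❓❓🟦🟫⬜🟩🟫🟩⬛
❓❓⬛🟩🟩🟫⬜⬜⬜
❓❓⬛🟫🟩⬛🟩🟩🟩
❓❓🟩🟫⬜🟦🟩🟩🟦
❓❓🟩⬜🔴⬛⬛🟩🟩
❓❓🟩⬜🟫⬜⬛🟫⬛
❓❓🟫🟩🟩🟩🟩🟦🟦
❓❓❓❓❓🟦🟩🟩🟩
❓❓❓❓❓❓❓❓❓

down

❓❓⬛🟩🟩🟫⬜⬜⬜
❓❓⬛🟫🟩⬛🟩🟩🟩
❓❓🟩🟫⬜🟦🟩🟩🟦
❓❓🟩⬜🟩⬛⬛🟩🟩
❓❓🟩⬜🔴⬜⬛🟫⬛
❓❓🟫🟩🟩🟩🟩🟦🟦
❓❓🟩🟩⬜🟦🟩🟩🟩
❓❓❓❓❓❓❓❓❓
❓❓❓❓❓❓❓❓❓

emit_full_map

🟦🟫🟫🟩🟫⬜🟩⬜⬜⬛🟩
🟦🟫⬜🟩🟫🟩⬛🟩⬜⬜🟦
⬛🟩🟩🟫⬜⬜⬜⬜⬜🟫🟩
⬛🟫🟩⬛🟩🟩🟩⬛⬜⬜🟩
🟩🟫⬜🟦🟩🟩🟦🟦🟫🟩🟫
🟩⬜🟩⬛⬛🟩🟩🟦🟫🟩🟫
🟩⬜🔴⬜⬛🟫⬛🟫🟩⬜⬛
🟫🟩🟩🟩🟩🟦🟦🟩🟩❓❓
🟩🟩⬜🟦🟩🟩🟩🟩❓❓❓


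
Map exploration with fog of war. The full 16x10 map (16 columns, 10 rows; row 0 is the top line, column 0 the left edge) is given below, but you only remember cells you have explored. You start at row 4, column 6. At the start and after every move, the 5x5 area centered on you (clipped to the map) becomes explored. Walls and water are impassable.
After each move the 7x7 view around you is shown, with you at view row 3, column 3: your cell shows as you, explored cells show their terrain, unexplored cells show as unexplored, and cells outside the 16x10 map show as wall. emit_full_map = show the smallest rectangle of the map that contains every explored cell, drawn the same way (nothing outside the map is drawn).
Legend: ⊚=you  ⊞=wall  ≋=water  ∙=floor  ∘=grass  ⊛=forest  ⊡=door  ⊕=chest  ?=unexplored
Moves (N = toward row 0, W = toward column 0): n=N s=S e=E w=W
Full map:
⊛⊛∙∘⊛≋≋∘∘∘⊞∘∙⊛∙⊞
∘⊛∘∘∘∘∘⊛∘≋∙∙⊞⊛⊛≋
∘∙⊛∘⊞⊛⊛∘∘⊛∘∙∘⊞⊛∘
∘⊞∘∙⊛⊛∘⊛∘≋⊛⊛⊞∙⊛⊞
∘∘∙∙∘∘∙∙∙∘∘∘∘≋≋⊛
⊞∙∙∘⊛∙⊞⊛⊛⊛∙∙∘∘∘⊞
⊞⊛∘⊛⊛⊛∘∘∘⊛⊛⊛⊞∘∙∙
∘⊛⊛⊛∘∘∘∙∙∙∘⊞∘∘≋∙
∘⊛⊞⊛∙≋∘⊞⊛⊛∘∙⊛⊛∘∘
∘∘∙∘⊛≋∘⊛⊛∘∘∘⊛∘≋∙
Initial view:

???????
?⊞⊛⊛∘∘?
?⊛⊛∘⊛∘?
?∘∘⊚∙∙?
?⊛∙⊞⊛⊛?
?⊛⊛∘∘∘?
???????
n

???????
?∘∘∘⊛∘?
?⊞⊛⊛∘∘?
?⊛⊛⊚⊛∘?
?∘∘∙∙∙?
?⊛∙⊞⊛⊛?
?⊛⊛∘∘∘?

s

?∘∘∘⊛∘?
?⊞⊛⊛∘∘?
?⊛⊛∘⊛∘?
?∘∘⊚∙∙?
?⊛∙⊞⊛⊛?
?⊛⊛∘∘∘?
???????

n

???????
?∘∘∘⊛∘?
?⊞⊛⊛∘∘?
?⊛⊛⊚⊛∘?
?∘∘∙∙∙?
?⊛∙⊞⊛⊛?
?⊛⊛∘∘∘?

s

?∘∘∘⊛∘?
?⊞⊛⊛∘∘?
?⊛⊛∘⊛∘?
?∘∘⊚∙∙?
?⊛∙⊞⊛⊛?
?⊛⊛∘∘∘?
???????

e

∘∘∘⊛∘??
⊞⊛⊛∘∘⊛?
⊛⊛∘⊛∘≋?
∘∘∙⊚∙∘?
⊛∙⊞⊛⊛⊛?
⊛⊛∘∘∘⊛?
???????

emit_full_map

∘∘∘⊛∘?
⊞⊛⊛∘∘⊛
⊛⊛∘⊛∘≋
∘∘∙⊚∙∘
⊛∙⊞⊛⊛⊛
⊛⊛∘∘∘⊛

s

⊞⊛⊛∘∘⊛?
⊛⊛∘⊛∘≋?
∘∘∙∙∙∘?
⊛∙⊞⊚⊛⊛?
⊛⊛∘∘∘⊛?
?∘∘∙∙∙?
???????

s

⊛⊛∘⊛∘≋?
∘∘∙∙∙∘?
⊛∙⊞⊛⊛⊛?
⊛⊛∘⊚∘⊛?
?∘∘∙∙∙?
?≋∘⊞⊛⊛?
???????

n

⊞⊛⊛∘∘⊛?
⊛⊛∘⊛∘≋?
∘∘∙∙∙∘?
⊛∙⊞⊚⊛⊛?
⊛⊛∘∘∘⊛?
?∘∘∙∙∙?
?≋∘⊞⊛⊛?

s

⊛⊛∘⊛∘≋?
∘∘∙∙∙∘?
⊛∙⊞⊛⊛⊛?
⊛⊛∘⊚∘⊛?
?∘∘∙∙∙?
?≋∘⊞⊛⊛?
???????

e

⊛∘⊛∘≋??
∘∙∙∙∘∘?
∙⊞⊛⊛⊛∙?
⊛∘∘⊚⊛⊛?
∘∘∙∙∙∘?
≋∘⊞⊛⊛∘?
???????

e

∘⊛∘≋???
∙∙∙∘∘∘?
⊞⊛⊛⊛∙∙?
∘∘∘⊚⊛⊛?
∘∙∙∙∘⊞?
∘⊞⊛⊛∘∙?
???????

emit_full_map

∘∘∘⊛∘???
⊞⊛⊛∘∘⊛??
⊛⊛∘⊛∘≋??
∘∘∙∙∙∘∘∘
⊛∙⊞⊛⊛⊛∙∙
⊛⊛∘∘∘⊚⊛⊛
?∘∘∙∙∙∘⊞
?≋∘⊞⊛⊛∘∙

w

⊛∘⊛∘≋??
∘∙∙∙∘∘∘
∙⊞⊛⊛⊛∙∙
⊛∘∘⊚⊛⊛⊛
∘∘∙∙∙∘⊞
≋∘⊞⊛⊛∘∙
???????

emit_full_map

∘∘∘⊛∘???
⊞⊛⊛∘∘⊛??
⊛⊛∘⊛∘≋??
∘∘∙∙∙∘∘∘
⊛∙⊞⊛⊛⊛∙∙
⊛⊛∘∘⊚⊛⊛⊛
?∘∘∙∙∙∘⊞
?≋∘⊞⊛⊛∘∙


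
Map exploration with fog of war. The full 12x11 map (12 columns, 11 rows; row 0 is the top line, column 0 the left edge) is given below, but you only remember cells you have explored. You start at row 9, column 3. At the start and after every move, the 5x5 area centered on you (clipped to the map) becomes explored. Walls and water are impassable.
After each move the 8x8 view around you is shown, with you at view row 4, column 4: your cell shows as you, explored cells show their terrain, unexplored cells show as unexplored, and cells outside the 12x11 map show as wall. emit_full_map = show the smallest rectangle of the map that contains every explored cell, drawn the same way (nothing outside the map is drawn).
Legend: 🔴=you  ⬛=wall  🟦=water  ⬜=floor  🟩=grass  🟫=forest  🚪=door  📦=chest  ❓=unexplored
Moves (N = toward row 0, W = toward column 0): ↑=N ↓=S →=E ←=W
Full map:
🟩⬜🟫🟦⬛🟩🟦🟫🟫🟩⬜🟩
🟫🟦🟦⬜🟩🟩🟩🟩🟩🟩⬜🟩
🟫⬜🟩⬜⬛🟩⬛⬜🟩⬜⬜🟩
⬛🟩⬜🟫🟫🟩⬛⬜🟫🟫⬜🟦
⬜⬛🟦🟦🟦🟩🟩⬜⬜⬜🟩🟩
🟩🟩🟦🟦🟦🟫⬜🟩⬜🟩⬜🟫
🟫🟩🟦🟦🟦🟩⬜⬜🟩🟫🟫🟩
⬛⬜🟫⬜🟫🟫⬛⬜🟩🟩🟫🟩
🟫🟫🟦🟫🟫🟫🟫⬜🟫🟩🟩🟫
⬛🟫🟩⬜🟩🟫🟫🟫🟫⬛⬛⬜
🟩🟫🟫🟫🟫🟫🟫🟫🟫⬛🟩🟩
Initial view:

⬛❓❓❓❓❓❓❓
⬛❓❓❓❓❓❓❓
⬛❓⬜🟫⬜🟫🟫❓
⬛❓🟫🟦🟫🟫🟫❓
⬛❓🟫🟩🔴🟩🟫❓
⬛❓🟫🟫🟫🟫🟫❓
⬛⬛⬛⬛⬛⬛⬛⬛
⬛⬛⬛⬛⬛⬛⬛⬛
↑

⬛❓❓❓❓❓❓❓
⬛❓❓❓❓❓❓❓
⬛❓🟩🟦🟦🟦🟩❓
⬛❓⬜🟫⬜🟫🟫❓
⬛❓🟫🟦🔴🟫🟫❓
⬛❓🟫🟩⬜🟩🟫❓
⬛❓🟫🟫🟫🟫🟫❓
⬛⬛⬛⬛⬛⬛⬛⬛

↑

⬛❓❓❓❓❓❓❓
⬛❓❓❓❓❓❓❓
⬛❓🟩🟦🟦🟦🟫❓
⬛❓🟩🟦🟦🟦🟩❓
⬛❓⬜🟫🔴🟫🟫❓
⬛❓🟫🟦🟫🟫🟫❓
⬛❓🟫🟩⬜🟩🟫❓
⬛❓🟫🟫🟫🟫🟫❓

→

❓❓❓❓❓❓❓❓
❓❓❓❓❓❓❓❓
❓🟩🟦🟦🟦🟫⬜❓
❓🟩🟦🟦🟦🟩⬜❓
❓⬜🟫⬜🔴🟫⬛❓
❓🟫🟦🟫🟫🟫🟫❓
❓🟫🟩⬜🟩🟫🟫❓
❓🟫🟫🟫🟫🟫❓❓

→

❓❓❓❓❓❓❓❓
❓❓❓❓❓❓❓❓
🟩🟦🟦🟦🟫⬜🟩❓
🟩🟦🟦🟦🟩⬜⬜❓
⬜🟫⬜🟫🔴⬛⬜❓
🟫🟦🟫🟫🟫🟫⬜❓
🟫🟩⬜🟩🟫🟫🟫❓
🟫🟫🟫🟫🟫❓❓❓

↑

❓❓❓❓❓❓❓❓
❓❓❓❓❓❓❓❓
❓❓🟦🟦🟩🟩⬜❓
🟩🟦🟦🟦🟫⬜🟩❓
🟩🟦🟦🟦🔴⬜⬜❓
⬜🟫⬜🟫🟫⬛⬜❓
🟫🟦🟫🟫🟫🟫⬜❓
🟫🟩⬜🟩🟫🟫🟫❓

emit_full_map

❓❓🟦🟦🟩🟩⬜
🟩🟦🟦🟦🟫⬜🟩
🟩🟦🟦🟦🔴⬜⬜
⬜🟫⬜🟫🟫⬛⬜
🟫🟦🟫🟫🟫🟫⬜
🟫🟩⬜🟩🟫🟫🟫
🟫🟫🟫🟫🟫❓❓

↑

❓❓❓❓❓❓❓❓
❓❓❓❓❓❓❓❓
❓❓🟫🟫🟩⬛⬜❓
❓❓🟦🟦🟩🟩⬜❓
🟩🟦🟦🟦🔴⬜🟩❓
🟩🟦🟦🟦🟩⬜⬜❓
⬜🟫⬜🟫🟫⬛⬜❓
🟫🟦🟫🟫🟫🟫⬜❓

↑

❓❓❓❓❓❓❓❓
❓❓❓❓❓❓❓❓
❓❓⬜⬛🟩⬛⬜❓
❓❓🟫🟫🟩⬛⬜❓
❓❓🟦🟦🔴🟩⬜❓
🟩🟦🟦🟦🟫⬜🟩❓
🟩🟦🟦🟦🟩⬜⬜❓
⬜🟫⬜🟫🟫⬛⬜❓

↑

⬛⬛⬛⬛⬛⬛⬛⬛
❓❓❓❓❓❓❓❓
❓❓⬜🟩🟩🟩🟩❓
❓❓⬜⬛🟩⬛⬜❓
❓❓🟫🟫🔴⬛⬜❓
❓❓🟦🟦🟩🟩⬜❓
🟩🟦🟦🟦🟫⬜🟩❓
🟩🟦🟦🟦🟩⬜⬜❓

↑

⬛⬛⬛⬛⬛⬛⬛⬛
⬛⬛⬛⬛⬛⬛⬛⬛
❓❓🟦⬛🟩🟦🟫❓
❓❓⬜🟩🟩🟩🟩❓
❓❓⬜⬛🔴⬛⬜❓
❓❓🟫🟫🟩⬛⬜❓
❓❓🟦🟦🟩🟩⬜❓
🟩🟦🟦🟦🟫⬜🟩❓

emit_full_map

❓❓🟦⬛🟩🟦🟫
❓❓⬜🟩🟩🟩🟩
❓❓⬜⬛🔴⬛⬜
❓❓🟫🟫🟩⬛⬜
❓❓🟦🟦🟩🟩⬜
🟩🟦🟦🟦🟫⬜🟩
🟩🟦🟦🟦🟩⬜⬜
⬜🟫⬜🟫🟫⬛⬜
🟫🟦🟫🟫🟫🟫⬜
🟫🟩⬜🟩🟫🟫🟫
🟫🟫🟫🟫🟫❓❓


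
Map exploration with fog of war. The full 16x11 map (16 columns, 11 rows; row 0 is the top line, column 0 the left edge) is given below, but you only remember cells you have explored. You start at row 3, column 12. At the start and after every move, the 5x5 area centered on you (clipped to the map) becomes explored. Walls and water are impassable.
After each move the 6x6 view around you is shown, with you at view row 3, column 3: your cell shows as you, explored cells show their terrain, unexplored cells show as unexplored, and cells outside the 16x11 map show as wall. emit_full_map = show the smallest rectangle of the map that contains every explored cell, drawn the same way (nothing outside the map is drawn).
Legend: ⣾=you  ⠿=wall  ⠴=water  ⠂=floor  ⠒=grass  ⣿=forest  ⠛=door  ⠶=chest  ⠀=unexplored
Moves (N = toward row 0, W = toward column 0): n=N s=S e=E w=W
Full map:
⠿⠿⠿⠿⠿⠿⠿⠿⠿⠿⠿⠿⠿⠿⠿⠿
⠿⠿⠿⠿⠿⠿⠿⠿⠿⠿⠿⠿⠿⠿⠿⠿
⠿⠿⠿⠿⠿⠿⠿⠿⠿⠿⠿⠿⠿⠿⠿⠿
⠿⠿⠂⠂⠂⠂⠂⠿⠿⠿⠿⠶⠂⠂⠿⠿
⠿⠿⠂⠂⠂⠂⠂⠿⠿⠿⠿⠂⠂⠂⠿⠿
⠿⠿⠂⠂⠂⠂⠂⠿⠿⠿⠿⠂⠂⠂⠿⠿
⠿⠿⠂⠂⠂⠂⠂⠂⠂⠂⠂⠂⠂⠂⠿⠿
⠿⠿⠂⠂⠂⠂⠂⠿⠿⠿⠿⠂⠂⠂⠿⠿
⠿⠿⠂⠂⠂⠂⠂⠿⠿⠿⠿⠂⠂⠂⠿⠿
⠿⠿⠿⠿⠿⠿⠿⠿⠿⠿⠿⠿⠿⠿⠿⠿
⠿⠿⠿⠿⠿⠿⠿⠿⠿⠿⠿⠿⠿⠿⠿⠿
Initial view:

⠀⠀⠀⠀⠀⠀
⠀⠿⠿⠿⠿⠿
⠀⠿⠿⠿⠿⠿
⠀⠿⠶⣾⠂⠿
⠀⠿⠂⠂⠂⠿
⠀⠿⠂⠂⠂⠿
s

⠀⠿⠿⠿⠿⠿
⠀⠿⠿⠿⠿⠿
⠀⠿⠶⠂⠂⠿
⠀⠿⠂⣾⠂⠿
⠀⠿⠂⠂⠂⠿
⠀⠂⠂⠂⠂⠿

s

⠀⠿⠿⠿⠿⠿
⠀⠿⠶⠂⠂⠿
⠀⠿⠂⠂⠂⠿
⠀⠿⠂⣾⠂⠿
⠀⠂⠂⠂⠂⠿
⠀⠿⠂⠂⠂⠿

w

⠀⠀⠿⠿⠿⠿
⠀⠿⠿⠶⠂⠂
⠀⠿⠿⠂⠂⠂
⠀⠿⠿⣾⠂⠂
⠀⠂⠂⠂⠂⠂
⠀⠿⠿⠂⠂⠂

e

⠀⠿⠿⠿⠿⠿
⠿⠿⠶⠂⠂⠿
⠿⠿⠂⠂⠂⠿
⠿⠿⠂⣾⠂⠿
⠂⠂⠂⠂⠂⠿
⠿⠿⠂⠂⠂⠿

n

⠀⠿⠿⠿⠿⠿
⠀⠿⠿⠿⠿⠿
⠿⠿⠶⠂⠂⠿
⠿⠿⠂⣾⠂⠿
⠿⠿⠂⠂⠂⠿
⠂⠂⠂⠂⠂⠿

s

⠀⠿⠿⠿⠿⠿
⠿⠿⠶⠂⠂⠿
⠿⠿⠂⠂⠂⠿
⠿⠿⠂⣾⠂⠿
⠂⠂⠂⠂⠂⠿
⠿⠿⠂⠂⠂⠿

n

⠀⠿⠿⠿⠿⠿
⠀⠿⠿⠿⠿⠿
⠿⠿⠶⠂⠂⠿
⠿⠿⠂⣾⠂⠿
⠿⠿⠂⠂⠂⠿
⠂⠂⠂⠂⠂⠿

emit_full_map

⠀⠿⠿⠿⠿⠿
⠀⠿⠿⠿⠿⠿
⠿⠿⠶⠂⠂⠿
⠿⠿⠂⣾⠂⠿
⠿⠿⠂⠂⠂⠿
⠂⠂⠂⠂⠂⠿
⠿⠿⠂⠂⠂⠿

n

⠀⠀⠀⠀⠀⠀
⠀⠿⠿⠿⠿⠿
⠀⠿⠿⠿⠿⠿
⠿⠿⠶⣾⠂⠿
⠿⠿⠂⠂⠂⠿
⠿⠿⠂⠂⠂⠿


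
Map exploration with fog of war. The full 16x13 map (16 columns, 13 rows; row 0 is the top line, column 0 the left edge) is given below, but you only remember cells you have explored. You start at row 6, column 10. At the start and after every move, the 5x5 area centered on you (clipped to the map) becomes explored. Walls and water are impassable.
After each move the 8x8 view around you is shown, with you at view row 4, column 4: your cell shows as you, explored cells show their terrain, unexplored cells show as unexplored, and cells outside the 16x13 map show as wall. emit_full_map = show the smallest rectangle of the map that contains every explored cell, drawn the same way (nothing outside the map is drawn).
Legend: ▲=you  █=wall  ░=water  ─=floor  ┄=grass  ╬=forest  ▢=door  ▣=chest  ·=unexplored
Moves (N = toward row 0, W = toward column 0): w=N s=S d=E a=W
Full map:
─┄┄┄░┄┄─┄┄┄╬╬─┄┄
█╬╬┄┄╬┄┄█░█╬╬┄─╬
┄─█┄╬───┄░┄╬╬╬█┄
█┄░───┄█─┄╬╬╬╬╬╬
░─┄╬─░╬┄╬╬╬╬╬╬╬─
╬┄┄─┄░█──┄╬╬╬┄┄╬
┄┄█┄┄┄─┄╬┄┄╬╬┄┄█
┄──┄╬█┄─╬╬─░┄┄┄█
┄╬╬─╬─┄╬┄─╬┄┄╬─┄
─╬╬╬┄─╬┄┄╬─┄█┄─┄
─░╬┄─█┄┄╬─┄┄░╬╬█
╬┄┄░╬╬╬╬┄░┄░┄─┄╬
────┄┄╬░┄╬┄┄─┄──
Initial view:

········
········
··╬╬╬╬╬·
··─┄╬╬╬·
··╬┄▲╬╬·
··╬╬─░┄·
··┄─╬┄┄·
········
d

········
········
·╬╬╬╬╬╬·
·─┄╬╬╬┄·
·╬┄┄▲╬┄·
·╬╬─░┄┄·
·┄─╬┄┄╬·
········

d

········
········
╬╬╬╬╬╬╬·
─┄╬╬╬┄┄·
╬┄┄╬▲┄┄·
╬╬─░┄┄┄·
┄─╬┄┄╬─·
········

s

········
╬╬╬╬╬╬╬·
─┄╬╬╬┄┄·
╬┄┄╬╬┄┄·
╬╬─░▲┄┄·
┄─╬┄┄╬─·
··─┄█┄─·
········

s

╬╬╬╬╬╬╬·
─┄╬╬╬┄┄·
╬┄┄╬╬┄┄·
╬╬─░┄┄┄·
┄─╬┄▲╬─·
··─┄█┄─·
··┄┄░╬╬·
········

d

╬╬╬╬╬╬·█
┄╬╬╬┄┄·█
┄┄╬╬┄┄██
╬─░┄┄┄██
─╬┄┄▲─┄█
·─┄█┄─┄█
·┄┄░╬╬██
·······█

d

╬╬╬╬╬·██
╬╬╬┄┄·██
┄╬╬┄┄███
─░┄┄┄███
╬┄┄╬▲┄██
─┄█┄─┄██
┄┄░╬╬███
······██

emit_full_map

╬╬╬╬╬╬╬·
─┄╬╬╬┄┄·
╬┄┄╬╬┄┄█
╬╬─░┄┄┄█
┄─╬┄┄╬▲┄
··─┄█┄─┄
··┄┄░╬╬█

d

╬╬╬╬·███
╬╬┄┄·███
╬╬┄┄████
░┄┄┄████
┄┄╬─▲███
┄█┄─┄███
┄░╬╬████
·····███

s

╬╬┄┄·███
╬╬┄┄████
░┄┄┄████
┄┄╬─┄███
┄█┄─▲███
┄░╬╬████
··─┄╬███
·····███

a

╬╬╬┄┄·██
┄╬╬┄┄███
─░┄┄┄███
╬┄┄╬─┄██
─┄█┄▲┄██
┄┄░╬╬███
··┄─┄╬██
······██

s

┄╬╬┄┄███
─░┄┄┄███
╬┄┄╬─┄██
─┄█┄─┄██
┄┄░╬▲███
··┄─┄╬██
··─┄──██
████████

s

─░┄┄┄███
╬┄┄╬─┄██
─┄█┄─┄██
┄┄░╬╬███
··┄─▲╬██
··─┄──██
████████
████████

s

╬┄┄╬─┄██
─┄█┄─┄██
┄┄░╬╬███
··┄─┄╬██
··─┄▲─██
████████
████████
████████

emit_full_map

╬╬╬╬╬╬╬·
─┄╬╬╬┄┄·
╬┄┄╬╬┄┄█
╬╬─░┄┄┄█
┄─╬┄┄╬─┄
··─┄█┄─┄
··┄┄░╬╬█
····┄─┄╬
····─┄▲─

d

┄┄╬─┄███
┄█┄─┄███
┄░╬╬████
·┄─┄╬███
·─┄─▲███
████████
████████
████████

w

░┄┄┄████
┄┄╬─┄███
┄█┄─┄███
┄░╬╬████
·┄─┄▲███
·─┄──███
████████
████████

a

─░┄┄┄███
╬┄┄╬─┄██
─┄█┄─┄██
┄┄░╬╬███
··┄─▲╬██
··─┄──██
████████
████████

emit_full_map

╬╬╬╬╬╬╬·
─┄╬╬╬┄┄·
╬┄┄╬╬┄┄█
╬╬─░┄┄┄█
┄─╬┄┄╬─┄
··─┄█┄─┄
··┄┄░╬╬█
····┄─▲╬
····─┄──
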